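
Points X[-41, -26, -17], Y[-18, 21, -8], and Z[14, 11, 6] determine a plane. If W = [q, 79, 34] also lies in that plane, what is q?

A normal to the plane is n = XY × XZ = (748, -34, -1734).
W lies in the plane iff n · XW = 0.
This gives (748)q + (-61336) = 0, so q = 82.

82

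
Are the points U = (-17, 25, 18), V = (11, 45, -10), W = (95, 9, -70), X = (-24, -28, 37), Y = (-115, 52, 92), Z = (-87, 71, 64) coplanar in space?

The plane through U, V, W has normal n = UV × UW = (-2208, -672, -2688) and equation n·P = -27648.
Checking the remaining points: n·X = -27648, n·Y = -28320, n·Z = -27648.
Since n·Y = -28320 ≠ -27648, Y is off the plane and the points are not all coplanar.

No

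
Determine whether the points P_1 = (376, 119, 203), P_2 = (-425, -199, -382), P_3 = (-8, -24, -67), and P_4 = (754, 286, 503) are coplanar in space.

With P_1 as base: P_1P_2 = (-801, -318, -585), P_1P_3 = (-384, -143, -270), P_1P_4 = (378, 167, 300).
P_1P_3 × P_1P_4 = (2190, 13140, -10074).
P_1P_2 · (P_1P_3 × P_1P_4) = -39420.
Since -39420 ≠ 0, the four points are not coplanar.

No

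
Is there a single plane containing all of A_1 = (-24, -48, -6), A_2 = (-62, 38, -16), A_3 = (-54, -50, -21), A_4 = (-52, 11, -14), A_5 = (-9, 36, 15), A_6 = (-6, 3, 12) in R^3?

No

The plane through A_1, A_2, A_3 has normal n = A_1A_2 × A_1A_3 = (-1310, -270, 2656) and equation n·P = 28464.
Checking the remaining points: n·A_4 = 27966, n·A_5 = 41910, n·A_6 = 38922.
Since n·A_4 = 27966 ≠ 28464, A_4 is off the plane and the points are not all coplanar.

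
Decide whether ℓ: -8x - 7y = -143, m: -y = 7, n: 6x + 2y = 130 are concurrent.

Yes

Intersecting ℓ and m: solving the 2×2 system gives (x, y) = (24, -7).
Substitute into n: (6)(24) + (2)(-7) = 130.
This equals 130, so (24, -7) lies on all three lines and they are concurrent.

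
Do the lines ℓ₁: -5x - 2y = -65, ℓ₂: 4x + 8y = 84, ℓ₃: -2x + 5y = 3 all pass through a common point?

Yes

Intersecting ℓ₁ and ℓ₂: solving the 2×2 system gives (x, y) = (11, 5).
Substitute into ℓ₃: (-2)(11) + (5)(5) = 3.
This equals 3, so (11, 5) lies on all three lines and they are concurrent.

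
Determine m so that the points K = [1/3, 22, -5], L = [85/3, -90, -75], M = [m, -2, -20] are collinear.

Direction KL = (28, -112, -70). From the y-coordinate of M, the parameter along the line is τ = (-2 − 22)/(-112) = 3/14.
Then m = 1/3 + 3/14·(28) = 19/3.

19/3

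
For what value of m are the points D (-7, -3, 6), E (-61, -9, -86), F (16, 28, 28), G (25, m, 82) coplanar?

Coplanarity ⇔ det[DE; DF; DG] = 0.
Expanding, this is linear in m: (-928)m + (-32480) = 0.
So m = -35.

-35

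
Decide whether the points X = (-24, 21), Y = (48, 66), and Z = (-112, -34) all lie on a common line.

XY = (72, 45), XZ = (-88, -55).
Twice the signed area of △XYZ is (72)(-55) − (45)(-88) = 0.
The triangle is degenerate (zero area), so the points are collinear.

Yes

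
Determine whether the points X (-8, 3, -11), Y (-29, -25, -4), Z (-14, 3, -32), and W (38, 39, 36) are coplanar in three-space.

A normal to the plane through X, Y, Z is n = XY × XZ = (588, -483, -168).
The plane has equation n·P = -4305. For W: n·W = -2541.
-2541 ≠ -4305, so W is off the plane.

No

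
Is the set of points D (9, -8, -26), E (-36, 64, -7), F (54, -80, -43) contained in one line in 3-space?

DE = (-45, 72, 19), DF = (45, -72, -17).
DE × DF = (144, 90, 0).
The cross product is nonzero, so the points do not lie on one line.

No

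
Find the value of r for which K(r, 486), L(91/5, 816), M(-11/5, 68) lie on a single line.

46/5

The three points are collinear iff det[KL; KM] = 0.
This determinant is linear in r: (748)r + (-34408/5) = 0, so r = 46/5.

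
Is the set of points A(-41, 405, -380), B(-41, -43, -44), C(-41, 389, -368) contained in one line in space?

Yes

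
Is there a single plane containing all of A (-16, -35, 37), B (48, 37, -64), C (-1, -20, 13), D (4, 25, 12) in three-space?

Yes

A normal to the plane through A, B, C is n = AB × AC = (-213, 21, -120).
The plane has equation n·P = -1767. For D: n·D = -1767.
Equal, so D lies in the plane and all four are coplanar.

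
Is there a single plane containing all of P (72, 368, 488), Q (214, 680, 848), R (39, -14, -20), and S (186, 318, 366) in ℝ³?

No

A normal to the plane through P, Q, R is n = PQ × PR = (-20976, 60256, -43948).
The plane has equation n·X = -782688. For S: n·S = -825096.
-825096 ≠ -782688, so S is off the plane.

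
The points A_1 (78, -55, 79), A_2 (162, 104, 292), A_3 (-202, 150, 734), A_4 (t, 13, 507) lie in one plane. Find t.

-230

The points are coplanar iff A_1A_2 · (A_1A_3 × A_1A_4) = 0.
Expanding, this is linear in t: (60480)t + (13910400) = 0.
So t = -230.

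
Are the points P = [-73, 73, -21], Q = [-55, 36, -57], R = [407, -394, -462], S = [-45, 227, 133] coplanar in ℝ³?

No

The four points are coplanar iff the 3×3 determinant with rows PQ, PR, PS is zero.
Rows: (18, -37, -36), (480, -467, -441), (28, 154, 154).
Expanding along the first row: (18)(-4004) − (-37)(86268) + (-36)(86996) = -12012.
Nonzero ⇒ not coplanar.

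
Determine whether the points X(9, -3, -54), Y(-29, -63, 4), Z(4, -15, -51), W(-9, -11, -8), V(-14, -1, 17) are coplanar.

No

The plane through X, Y, Z has normal n = XY × XZ = (516, -176, 156) and equation n·P = -3252.
Checking the remaining points: n·W = -3956, n·V = -4396.
Since n·W = -3956 ≠ -3252, W is off the plane and the points are not all coplanar.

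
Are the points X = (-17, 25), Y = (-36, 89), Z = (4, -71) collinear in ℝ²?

No

XY = (-19, 64), XZ = (21, -96).
Twice the signed area of △XYZ is (-19)(-96) − (64)(21) = 480.
The area is nonzero, so the three points are not collinear.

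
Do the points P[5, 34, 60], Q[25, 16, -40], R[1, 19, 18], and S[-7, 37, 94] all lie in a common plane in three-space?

Yes

With P as base: PQ = (20, -18, -100), PR = (-4, -15, -42), PS = (-12, 3, 34).
PR × PS = (-384, 640, -192).
PQ · (PR × PS) = 0.
The scalar triple product vanishes, so the four points are coplanar.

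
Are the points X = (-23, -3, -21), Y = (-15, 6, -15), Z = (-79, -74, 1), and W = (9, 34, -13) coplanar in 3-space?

No

The four points are coplanar iff the 3×3 determinant with rows XY, XZ, XW is zero.
Rows: (8, 9, 6), (-56, -71, 22), (32, 37, 8).
Expanding along the first row: (8)(-1382) − (9)(-1152) + (6)(200) = 512.
Nonzero ⇒ not coplanar.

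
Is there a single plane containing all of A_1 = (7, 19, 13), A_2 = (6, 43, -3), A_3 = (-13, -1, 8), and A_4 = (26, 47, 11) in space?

The four points are coplanar iff the 3×3 determinant with rows A_1A_2, A_1A_3, A_1A_4 is zero.
Rows: (-1, 24, -16), (-20, -20, -5), (19, 28, -2).
Expanding along the first row: (-1)(180) − (24)(135) + (-16)(-180) = -540.
Nonzero ⇒ not coplanar.

No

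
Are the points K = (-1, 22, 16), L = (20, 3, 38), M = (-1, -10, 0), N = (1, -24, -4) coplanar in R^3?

The four points are coplanar iff the 3×3 determinant with rows KL, KM, KN is zero.
Rows: (21, -19, 22), (0, -32, -16), (2, -46, -20).
Expanding along the first row: (21)(-96) − (-19)(32) + (22)(64) = 0.
Zero determinant ⇒ coplanar.

Yes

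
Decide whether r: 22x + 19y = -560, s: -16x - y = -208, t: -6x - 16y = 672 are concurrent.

The three lines meet at one point iff the augmented coefficient matrix [aᵢ bᵢ cᵢ] has rank < 3, i.e. its determinant vanishes.
Here the determinant is 0.
It vanishes, so the lines are concurrent at (16, -48).

Yes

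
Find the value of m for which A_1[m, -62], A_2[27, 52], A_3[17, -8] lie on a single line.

Collinearity: (A_1 − A_2) must be parallel to (A_3 − A_2) = (-10, -60).
Cross-multiplying the components: (m − 27)·(-60) = (-114)·(-10).
Solving gives m = 8.

8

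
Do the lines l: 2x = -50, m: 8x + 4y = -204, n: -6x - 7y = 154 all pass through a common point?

No

Intersecting l and m: solving the 2×2 system gives (x, y) = (-25, -1).
Substitute into n: (-6)(-25) + (-7)(-1) = 157.
But n requires 154 ≠ 157, so the three lines have no common point.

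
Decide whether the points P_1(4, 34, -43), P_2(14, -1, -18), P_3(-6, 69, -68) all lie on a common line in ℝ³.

Yes

P_1P_2 = (10, -35, 25), P_1P_3 = (-10, 35, -25).
Each component of P_1P_3 is -1 times the corresponding component of P_1P_2, so P_1P_3 = -1·P_1P_2 and the points are collinear.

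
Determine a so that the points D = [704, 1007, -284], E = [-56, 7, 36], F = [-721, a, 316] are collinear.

Collinearity requires DE × DF = 0; each component is linear in a.
The x-component gives (-320)a + (-277760) = 0, so a = -868.
The remaining components then also vanish.

-868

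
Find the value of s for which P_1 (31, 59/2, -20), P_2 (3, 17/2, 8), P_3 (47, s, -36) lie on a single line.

Collinearity requires P_1P_2 × P_1P_3 = 0; each component is linear in s.
The x-component gives (-28)s + (1162) = 0, so s = 83/2.
The remaining components then also vanish.

83/2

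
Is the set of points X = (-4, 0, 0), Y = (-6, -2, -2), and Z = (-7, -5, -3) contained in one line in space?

XY = (-2, -2, -2), XZ = (-3, -5, -3).
Comparing components 2 and 3: (-2)(-3) − (-2)(-5) = -4 ≠ 0, so XY and XZ are not parallel and the points are not collinear.

No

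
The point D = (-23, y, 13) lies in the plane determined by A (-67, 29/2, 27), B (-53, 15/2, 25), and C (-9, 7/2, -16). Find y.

-7/2

A normal to the plane is n = AB × AC = (279, 486, 252).
D lies in the plane iff n · AD = 0.
This gives (486)y + (1701) = 0, so y = -7/2.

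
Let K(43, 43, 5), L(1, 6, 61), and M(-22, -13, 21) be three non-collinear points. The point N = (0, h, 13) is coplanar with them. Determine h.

6

A normal to the plane is n = KL × KM = (2544, -2968, -53).
N lies in the plane iff n · KN = 0.
This gives (-2968)h + (17808) = 0, so h = 6.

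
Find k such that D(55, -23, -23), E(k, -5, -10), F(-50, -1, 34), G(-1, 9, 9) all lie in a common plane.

33

The points are coplanar iff DE · (DF × DG) = 0.
Expanding, this is linear in k: (-1120)k + (36960) = 0.
So k = 33.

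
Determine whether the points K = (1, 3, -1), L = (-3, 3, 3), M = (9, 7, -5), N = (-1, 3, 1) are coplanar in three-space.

The four points are coplanar iff the 3×3 determinant with rows KL, KM, KN is zero.
Rows: (-4, 0, 4), (8, 4, -4), (-2, 0, 2).
Expanding along the first row: (-4)(8) − (0)(8) + (4)(8) = 0.
Zero determinant ⇒ coplanar.

Yes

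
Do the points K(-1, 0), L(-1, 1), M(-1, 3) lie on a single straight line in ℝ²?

KL = (0, 1), KM = (0, 3).
Checking proportionality: KM = 3·KL, so the vectors are parallel and the points are collinear.

Yes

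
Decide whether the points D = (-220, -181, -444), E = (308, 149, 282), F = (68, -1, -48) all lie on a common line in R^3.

Yes

DE = (528, 330, 726), DF = (288, 180, 396).
DE × DF = (0, 0, 0).
The cross product vanishes, so the three points are collinear.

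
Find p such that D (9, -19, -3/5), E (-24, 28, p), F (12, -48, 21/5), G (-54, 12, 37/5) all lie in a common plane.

-11/5

Coplanarity ⇔ det[DE; DF; DG] = 0.
Expanding, this is linear in p: (-1734)p + (-19074/5) = 0.
So p = -11/5.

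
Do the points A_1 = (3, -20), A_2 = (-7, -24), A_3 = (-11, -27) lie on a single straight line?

No

A_1A_2 = (-10, -4), A_1A_3 = (-14, -7).
Twice the signed area of △A_1A_2A_3 is (-10)(-7) − (-4)(-14) = 14.
The area is nonzero, so the three points are not collinear.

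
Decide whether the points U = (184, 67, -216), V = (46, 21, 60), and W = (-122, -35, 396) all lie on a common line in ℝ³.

Yes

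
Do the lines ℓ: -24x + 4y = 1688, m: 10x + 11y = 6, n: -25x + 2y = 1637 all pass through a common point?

The three lines meet at one point iff the augmented coefficient matrix [aᵢ bᵢ cᵢ] has rank < 3, i.e. its determinant vanishes.
Here the determinant is 0.
It vanishes, so the lines are concurrent at (-61, 56).

Yes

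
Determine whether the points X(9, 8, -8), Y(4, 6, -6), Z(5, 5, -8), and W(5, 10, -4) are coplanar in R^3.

The four points are coplanar iff the 3×3 determinant with rows XY, XZ, XW is zero.
Rows: (-5, -2, 2), (-4, -3, 0), (-4, 2, 4).
Expanding along the first row: (-5)(-12) − (-2)(-16) + (2)(-20) = -12.
Nonzero ⇒ not coplanar.

No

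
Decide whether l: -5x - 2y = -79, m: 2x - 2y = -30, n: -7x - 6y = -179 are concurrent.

Intersecting l and m: solving the 2×2 system gives (x, y) = (7, 22).
Substitute into n: (-7)(7) + (-6)(22) = -181.
But n requires -179 ≠ -181, so the three lines have no common point.

No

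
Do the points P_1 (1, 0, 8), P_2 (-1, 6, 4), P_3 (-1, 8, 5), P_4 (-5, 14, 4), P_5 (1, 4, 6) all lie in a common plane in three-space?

The plane through P_1, P_2, P_3 has normal n = P_1P_2 × P_1P_3 = (14, 2, -4) and equation n·P = -18.
Checking the remaining points: n·P_4 = -58, n·P_5 = -2.
Since n·P_4 = -58 ≠ -18, P_4 is off the plane and the points are not all coplanar.

No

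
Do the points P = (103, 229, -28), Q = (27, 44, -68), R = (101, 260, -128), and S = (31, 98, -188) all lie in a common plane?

With P as base: PQ = (-76, -185, -40), PR = (-2, 31, -100), PS = (-72, -131, -160).
PR × PS = (-18060, 6880, 2494).
PQ · (PR × PS) = 0.
The scalar triple product vanishes, so the four points are coplanar.

Yes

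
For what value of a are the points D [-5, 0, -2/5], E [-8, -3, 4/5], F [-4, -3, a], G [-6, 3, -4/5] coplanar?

0

Coplanarity ⇔ det[DE; DF; DG] = 0.
Expanding, this is linear in a: (12)a + (0) = 0.
So a = 0.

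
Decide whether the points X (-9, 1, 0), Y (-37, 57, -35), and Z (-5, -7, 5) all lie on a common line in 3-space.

XY = (-28, 56, -35), XZ = (4, -8, 5).
XY × XZ = (0, 0, 0).
The cross product vanishes, so the three points are collinear.

Yes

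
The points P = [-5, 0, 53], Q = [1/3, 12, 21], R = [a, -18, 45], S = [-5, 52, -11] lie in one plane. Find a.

Normal to plane PQS: n = (896, 1024/3, 832/3); plane equation n·X = 30656/3.
Requiring n·R = 30656/3: (896)a + (6336) = 30656/3.
So a = 13/3.

13/3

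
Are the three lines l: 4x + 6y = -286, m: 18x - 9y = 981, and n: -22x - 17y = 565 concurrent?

Intersecting l and m: solving the 2×2 system gives (x, y) = (23, -63).
Substitute into n: (-22)(23) + (-17)(-63) = 565.
This equals 565, so (23, -63) lies on all three lines and they are concurrent.

Yes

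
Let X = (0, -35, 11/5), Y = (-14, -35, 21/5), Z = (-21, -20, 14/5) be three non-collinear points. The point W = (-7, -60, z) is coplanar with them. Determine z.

Coplanarity requires XY · (XZ × XW) = 0.
XY = (-14, 0, 2), XZ = (-21, 15, 3/5); the triple product is linear in z with coefficient -210 and constant term 1512.
Setting it to zero: z = 36/5.

36/5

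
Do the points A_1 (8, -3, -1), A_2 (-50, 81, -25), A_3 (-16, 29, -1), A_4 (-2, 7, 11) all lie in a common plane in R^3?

Yes

The four points are coplanar iff the 3×3 determinant with rows A_1A_2, A_1A_3, A_1A_4 is zero.
Rows: (-58, 84, -24), (-24, 32, 0), (-10, 10, 12).
Expanding along the first row: (-58)(384) − (84)(-288) + (-24)(80) = 0.
Zero determinant ⇒ coplanar.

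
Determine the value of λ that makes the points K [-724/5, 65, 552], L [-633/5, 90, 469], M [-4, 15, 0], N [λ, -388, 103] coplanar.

Coplanarity ⇔ det[KL; KM; KN] = 0.
Expanding, this is linear in λ: (-17950)λ + (132830) = 0.
So λ = 37/5.

37/5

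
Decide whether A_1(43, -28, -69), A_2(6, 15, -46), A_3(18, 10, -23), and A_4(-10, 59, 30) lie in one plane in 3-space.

No

With A_1 as base: A_1A_2 = (-37, 43, 23), A_1A_3 = (-25, 38, 46), A_1A_4 = (-53, 87, 99).
A_1A_3 × A_1A_4 = (-240, 37, -161).
A_1A_2 · (A_1A_3 × A_1A_4) = 6768.
Since 6768 ≠ 0, the four points are not coplanar.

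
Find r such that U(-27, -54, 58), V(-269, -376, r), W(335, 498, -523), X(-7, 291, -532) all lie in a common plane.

Normal to plane UWX: n = (-125235, 201960, 113850); plane equation n·P = -921195.
Requiring n·V = -921195: (113850)r + (-42248745) = -921195.
So r = 363.

363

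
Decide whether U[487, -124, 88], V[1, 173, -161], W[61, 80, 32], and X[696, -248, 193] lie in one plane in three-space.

With U as base: UV = (-486, 297, -249), UW = (-426, 204, -56), UX = (209, -124, 105).
UW × UX = (14476, 33026, 10188).
UV · (UW × UX) = 236574.
Since 236574 ≠ 0, the four points are not coplanar.

No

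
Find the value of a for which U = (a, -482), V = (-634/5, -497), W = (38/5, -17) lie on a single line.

-613/5

The three points are collinear iff det[UV; UW] = 0.
This determinant is linear in a: (-480)a + (-58848) = 0, so a = -613/5.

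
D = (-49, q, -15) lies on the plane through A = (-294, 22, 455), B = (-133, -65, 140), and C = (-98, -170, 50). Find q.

-73

Coplanarity requires AB · (AC × AD) = 0.
AB = (161, -87, -315), AC = (196, -192, -405); the triple product is linear in q with coefficient 3465 and constant term 252945.
Setting it to zero: q = -73.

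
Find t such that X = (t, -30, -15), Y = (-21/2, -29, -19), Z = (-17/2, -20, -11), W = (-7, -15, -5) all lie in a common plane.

The points are coplanar iff XY · (XZ × XW) = 0.
Expanding, this is linear in t: (-14)t + (-133) = 0.
So t = -19/2.

-19/2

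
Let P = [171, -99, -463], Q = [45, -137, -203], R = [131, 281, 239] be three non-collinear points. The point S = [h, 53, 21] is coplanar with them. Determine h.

75

A normal to the plane is n = PQ × PR = (-125476, 78052, -49400).
S lies in the plane iff n · PS = 0.
This gives (-125476)h + (9410700) = 0, so h = 75.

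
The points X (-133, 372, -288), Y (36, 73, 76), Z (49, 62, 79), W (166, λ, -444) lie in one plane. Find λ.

227

Normal to plane XYZ: n = (3107, 4225, 2028); plane equation n·P = 574405.
Requiring n·W = 574405: (4225)λ + (-384670) = 574405.
So λ = 227.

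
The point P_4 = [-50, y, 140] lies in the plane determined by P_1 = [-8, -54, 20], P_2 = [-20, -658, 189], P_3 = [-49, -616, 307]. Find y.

Coplanarity requires P_1P_2 · (P_1P_3 × P_1P_4) = 0.
P_1P_2 = (-12, -604, 169), P_1P_3 = (-41, -562, 287); the triple product is linear in y with coefficient -3485 and constant term 940950.
Setting it to zero: y = 270.

270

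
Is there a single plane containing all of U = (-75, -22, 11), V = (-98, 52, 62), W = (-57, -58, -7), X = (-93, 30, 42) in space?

With U as base: UV = (-23, 74, 51), UW = (18, -36, -18), UX = (-18, 52, 31).
UW × UX = (-180, -234, 288).
UV · (UW × UX) = 1512.
Since 1512 ≠ 0, the four points are not coplanar.

No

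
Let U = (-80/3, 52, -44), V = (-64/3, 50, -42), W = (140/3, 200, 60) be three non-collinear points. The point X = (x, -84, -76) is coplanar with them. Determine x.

Coplanarity requires UV · (UW × UX) = 0.
UV = (16/3, -2, 2), UW = (220/3, 148, 104); the triple product is linear in x with coefficient -504 and constant term 12096.
Setting it to zero: x = 24.

24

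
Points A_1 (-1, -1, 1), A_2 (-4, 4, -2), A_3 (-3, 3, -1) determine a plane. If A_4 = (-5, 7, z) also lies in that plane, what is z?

Coplanarity requires A_1A_2 · (A_1A_3 × A_1A_4) = 0.
A_1A_2 = (-3, 5, -3), A_1A_3 = (-2, 4, -2); the triple product is linear in z with coefficient -2 and constant term -6.
Setting it to zero: z = -3.

-3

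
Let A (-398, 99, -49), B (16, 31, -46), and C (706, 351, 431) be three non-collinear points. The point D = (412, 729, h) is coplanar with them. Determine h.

788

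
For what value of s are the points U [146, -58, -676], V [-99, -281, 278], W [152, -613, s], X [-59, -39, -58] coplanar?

-208

Normal to plane UVX: n = (-155940, -44160, -50370); plane equation n·P = 13844160.
Requiring n·W = 13844160: (-50370)s + (3367200) = 13844160.
So s = -208.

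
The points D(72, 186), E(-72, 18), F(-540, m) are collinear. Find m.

-528

Collinearity: (F − D) must be parallel to (E − D) = (-144, -168).
Cross-multiplying the components: (m − 186)·(-144) = (-612)·(-168).
Solving gives m = -528.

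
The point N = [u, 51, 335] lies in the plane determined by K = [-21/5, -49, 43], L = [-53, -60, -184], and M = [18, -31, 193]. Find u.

-109/5

The plane through K, L, M has equation 2436x + (11403/5)y − (3171/5)z = -746256/5.
Substituting N: (2436)u + (-480732/5) = -746256/5, so u = -109/5.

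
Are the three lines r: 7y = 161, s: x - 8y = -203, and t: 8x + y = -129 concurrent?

Yes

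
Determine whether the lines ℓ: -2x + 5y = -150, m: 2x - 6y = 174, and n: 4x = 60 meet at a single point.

Intersecting ℓ and m: solving the 2×2 system gives (x, y) = (15, -24).
Substitute into n: (4)(15) + (0)(-24) = 60.
This equals 60, so (15, -24) lies on all three lines and they are concurrent.

Yes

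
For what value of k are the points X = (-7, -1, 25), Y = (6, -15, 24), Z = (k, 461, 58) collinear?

-436

Direction XY = (13, -14, -1). From the y-coordinate of Z, the parameter along the line is τ = (461 − (-1))/(-14) = -33.
Then k = (-7) + (-33)·(13) = -436.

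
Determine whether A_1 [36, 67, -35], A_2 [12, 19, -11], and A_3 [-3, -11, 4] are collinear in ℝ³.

A_1A_2 = (-24, -48, 24), A_1A_3 = (-39, -78, 39).
Each component of A_1A_3 is 13/8 times the corresponding component of A_1A_2, so A_1A_3 = 13/8·A_1A_2 and the points are collinear.

Yes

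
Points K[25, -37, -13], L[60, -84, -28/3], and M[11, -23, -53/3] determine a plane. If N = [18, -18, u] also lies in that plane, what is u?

Coplanarity requires KL · (KM × KN) = 0.
KL = (35, -47, 11/3), KM = (-14, 14, -14/3); the triple product is linear in u with coefficient -168 and constant term -1232.
Setting it to zero: u = -22/3.

-22/3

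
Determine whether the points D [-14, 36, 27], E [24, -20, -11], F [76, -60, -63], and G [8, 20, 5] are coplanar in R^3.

The four points are coplanar iff the 3×3 determinant with rows DE, DF, DG is zero.
Rows: (38, -56, -38), (90, -96, -90), (22, -16, -22).
Expanding along the first row: (38)(672) − (-56)(0) + (-38)(672) = 0.
Zero determinant ⇒ coplanar.

Yes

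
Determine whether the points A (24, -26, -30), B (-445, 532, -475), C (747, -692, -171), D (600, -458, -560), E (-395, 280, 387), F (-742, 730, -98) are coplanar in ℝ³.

The plane through A, B, C has normal n = AB × AC = (-375048, -387864, -91080) and equation n·P = 3815712.
Checking the remaining points: n·D = 3617712, n·E = 4294080, n·F = 4070736.
Since n·D = 3617712 ≠ 3815712, D is off the plane and the points are not all coplanar.

No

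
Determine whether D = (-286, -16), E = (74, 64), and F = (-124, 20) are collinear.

Yes

DE = (360, 80), DF = (162, 36).
Checking proportionality: DF = 9/20·DE, so the vectors are parallel and the points are collinear.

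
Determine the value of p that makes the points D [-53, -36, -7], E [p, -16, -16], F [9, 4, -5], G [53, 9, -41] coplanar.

Normal to plane DFG: n = (-1450, 2320, -1450); plane equation n·P = 3480.
Requiring n·E = 3480: (-1450)p + (-13920) = 3480.
So p = -12.

-12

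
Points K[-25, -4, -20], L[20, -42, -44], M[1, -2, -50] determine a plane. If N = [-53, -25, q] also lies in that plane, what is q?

A normal to the plane is n = KL × KM = (1188, 726, 1078).
N lies in the plane iff n · KN = 0.
This gives (1078)q + (-26950) = 0, so q = 25.

25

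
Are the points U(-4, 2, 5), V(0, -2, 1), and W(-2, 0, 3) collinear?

UV = (4, -4, -4), UW = (2, -2, -2).
Each component of UW is 1/2 times the corresponding component of UV, so UW = 1/2·UV and the points are collinear.

Yes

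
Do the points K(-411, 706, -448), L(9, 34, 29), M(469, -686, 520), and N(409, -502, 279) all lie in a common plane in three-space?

With K as base: KL = (420, -672, 477), KM = (880, -1392, 968), KN = (820, -1208, 727).
KM × KN = (157360, 154000, 78400).
KL · (KM × KN) = 0.
The scalar triple product vanishes, so the four points are coplanar.

Yes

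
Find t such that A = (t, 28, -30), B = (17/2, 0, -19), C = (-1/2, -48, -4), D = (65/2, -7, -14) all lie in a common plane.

Coplanarity ⇔ det[AB; AC; AD] = 0.
Expanding, this is linear in t: (135)t + (1755/2) = 0.
So t = -13/2.

-13/2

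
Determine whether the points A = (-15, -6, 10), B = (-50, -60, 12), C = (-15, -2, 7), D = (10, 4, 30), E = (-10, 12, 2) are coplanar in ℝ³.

The plane through A, B, C has normal n = AB × AC = (154, -105, -140) and equation n·P = -3080.
Checking the remaining points: n·D = -3080, n·E = -3080.
All equal -3080, so all 5 points lie in one plane.

Yes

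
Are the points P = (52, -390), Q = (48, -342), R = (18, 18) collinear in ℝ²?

PQ = (-4, 48), PR = (-34, 408).
Twice the signed area of △PQR is (-4)(408) − (48)(-34) = 0.
The triangle is degenerate (zero area), so the points are collinear.

Yes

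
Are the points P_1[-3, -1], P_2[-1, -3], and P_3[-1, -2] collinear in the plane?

P_1P_2 = (2, -2), P_1P_3 = (2, -1).
If collinear, P_1P_3 would be a scalar multiple of P_1P_2. But (2)·(-1) ≠ (-2)·(2) (difference 2), so they are not parallel; the points are not collinear.

No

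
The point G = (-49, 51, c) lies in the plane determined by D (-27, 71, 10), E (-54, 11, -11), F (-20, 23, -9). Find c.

The plane through D, E, F has equation 132x − 660y + 1716z = -33264.
Substituting G: (1716)c + (-40128) = -33264, so c = 4.

4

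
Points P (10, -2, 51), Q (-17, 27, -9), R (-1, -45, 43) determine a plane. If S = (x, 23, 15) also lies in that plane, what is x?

-5

A normal to the plane is n = PQ × PR = (-2812, 444, 1480).
S lies in the plane iff n · PS = 0.
This gives (-2812)x + (-14060) = 0, so x = -5.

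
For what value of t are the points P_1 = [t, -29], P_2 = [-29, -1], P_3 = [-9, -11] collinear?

The three points are collinear iff det[P_1P_2; P_1P_3] = 0.
This determinant is linear in t: (10)t + (-270) = 0, so t = 27.

27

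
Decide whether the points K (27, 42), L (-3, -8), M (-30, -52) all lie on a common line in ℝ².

No

KL = (-30, -50), KM = (-57, -94).
Twice the signed area of △KLM is (-30)(-94) − (-50)(-57) = -30.
The area is nonzero, so the three points are not collinear.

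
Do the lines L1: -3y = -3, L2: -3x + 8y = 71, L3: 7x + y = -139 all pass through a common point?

No

Intersecting L1 and L2: solving the 2×2 system gives (x, y) = (-21, 1).
Substitute into L3: (7)(-21) + (1)(1) = -146.
But L3 requires -139 ≠ -146, so the three lines have no common point.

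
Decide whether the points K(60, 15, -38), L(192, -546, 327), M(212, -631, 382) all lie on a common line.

No

KL = (132, -561, 365), KM = (152, -646, 420).
Comparing components 2 and 3: (-561)(420) − (365)(-646) = 170 ≠ 0, so KL and KM are not parallel and the points are not collinear.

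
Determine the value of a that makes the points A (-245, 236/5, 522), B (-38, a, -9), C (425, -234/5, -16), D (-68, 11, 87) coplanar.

4

Normal to plane ACD: n = (107072/5, 196224, -7616); plane equation n·P = 198464/5.
Requiring n·B = 198464/5: (196224)a + (-3726016/5) = 198464/5.
So a = 4.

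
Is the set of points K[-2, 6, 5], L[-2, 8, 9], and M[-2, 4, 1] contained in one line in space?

KL = (0, 2, 4), KM = (0, -2, -4).
Each component of KM is -1 times the corresponding component of KL, so KM = -1·KL and the points are collinear.

Yes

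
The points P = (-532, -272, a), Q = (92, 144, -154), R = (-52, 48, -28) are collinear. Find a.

392

Direction QR = (-144, -96, 126). From the x-coordinate of P, the parameter along the line is τ = (-532 − 92)/(-144) = 13/3.
Then a = (-154) + 13/3·(126) = 392.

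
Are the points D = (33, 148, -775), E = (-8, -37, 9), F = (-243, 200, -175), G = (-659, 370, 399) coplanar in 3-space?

Yes

A normal to the plane through D, E, F is n = DE × DF = (-151768, -191784, -53192).
The plane has equation n·P = 7831424. For G: n·G = 7831424.
Equal, so G lies in the plane and all four are coplanar.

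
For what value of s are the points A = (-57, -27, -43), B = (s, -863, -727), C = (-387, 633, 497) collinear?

361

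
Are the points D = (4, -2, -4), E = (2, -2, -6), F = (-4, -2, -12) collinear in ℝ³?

Yes

DE = (-2, 0, -2), DF = (-8, 0, -8).
Each component of DF is 4 times the corresponding component of DE, so DF = 4·DE and the points are collinear.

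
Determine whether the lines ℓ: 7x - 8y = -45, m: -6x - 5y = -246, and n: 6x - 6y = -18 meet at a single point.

Yes

The three lines meet at one point iff the augmented coefficient matrix [aᵢ bᵢ cᵢ] has rank < 3, i.e. its determinant vanishes.
Here the determinant is 0.
It vanishes, so the lines are concurrent at (21, 24).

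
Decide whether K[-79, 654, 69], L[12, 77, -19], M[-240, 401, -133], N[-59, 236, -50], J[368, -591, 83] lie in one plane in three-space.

The plane through K, L, M has normal n = KL × KM = (94290, 32550, -115920) and equation n·P = 5840310.
Checking the remaining points: n·N = 7914690, n·J = 5840310.
Since n·N = 7914690 ≠ 5840310, N is off the plane and the points are not all coplanar.

No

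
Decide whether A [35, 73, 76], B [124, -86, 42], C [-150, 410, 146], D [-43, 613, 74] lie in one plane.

The four points are coplanar iff the 3×3 determinant with rows AB, AC, AD is zero.
Rows: (89, -159, -34), (-185, 337, 70), (-78, 540, -2).
Expanding along the first row: (89)(-38474) − (-159)(5830) + (-34)(-73614) = 5660.
Nonzero ⇒ not coplanar.

No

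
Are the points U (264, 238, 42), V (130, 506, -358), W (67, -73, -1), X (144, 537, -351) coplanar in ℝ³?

With U as base: UV = (-134, 268, -400), UW = (-197, -311, -43), UX = (-120, 299, -393).
UW × UX = (135080, -72261, -96223).
UV · (UW × UX) = 1022532.
Since 1022532 ≠ 0, the four points are not coplanar.

No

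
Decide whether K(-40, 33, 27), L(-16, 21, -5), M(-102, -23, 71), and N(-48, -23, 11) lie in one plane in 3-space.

Yes

A normal to the plane through K, L, M is n = KL × KM = (-2320, 928, -2088).
The plane has equation n·P = 67048. For N: n·N = 67048.
Equal, so N lies in the plane and all four are coplanar.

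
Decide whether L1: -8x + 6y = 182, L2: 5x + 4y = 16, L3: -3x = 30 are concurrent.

Lines aᵢx + bᵢy = cᵢ with pairwise distinct directions are concurrent exactly when det[aᵢ bᵢ cᵢ] = 0.
Here the determinant is 36.
Nonzero, so no common point exists.

No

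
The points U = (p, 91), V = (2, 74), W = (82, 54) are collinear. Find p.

-66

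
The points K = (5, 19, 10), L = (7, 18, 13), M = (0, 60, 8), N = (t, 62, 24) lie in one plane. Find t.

10

The points are coplanar iff KL · (KM × KN) = 0.
Expanding, this is linear in t: (-121)t + (1210) = 0.
So t = 10.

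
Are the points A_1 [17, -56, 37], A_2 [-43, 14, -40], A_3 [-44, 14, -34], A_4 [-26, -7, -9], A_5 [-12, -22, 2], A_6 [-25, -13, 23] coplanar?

The plane through A_1, A_2, A_3 has normal n = A_1A_2 × A_1A_3 = (420, 437, 70) and equation n·P = -14742.
Checking the remaining points: n·A_4 = -14609, n·A_5 = -14514, n·A_6 = -14571.
Since n·A_4 = -14609 ≠ -14742, A_4 is off the plane and the points are not all coplanar.

No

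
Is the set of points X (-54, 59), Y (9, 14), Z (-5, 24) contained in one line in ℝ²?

XY = (63, -45), XZ = (49, -35).
Checking proportionality: XZ = 7/9·XY, so the vectors are parallel and the points are collinear.

Yes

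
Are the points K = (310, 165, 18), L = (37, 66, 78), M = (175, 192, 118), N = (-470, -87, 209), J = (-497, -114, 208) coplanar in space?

No

The plane through K, L, M has normal n = KL × KM = (-11520, 19200, -20736) and equation n·P = -776448.
Checking the remaining points: n·N = -589824, n·J = -776448.
Since n·N = -589824 ≠ -776448, N is off the plane and the points are not all coplanar.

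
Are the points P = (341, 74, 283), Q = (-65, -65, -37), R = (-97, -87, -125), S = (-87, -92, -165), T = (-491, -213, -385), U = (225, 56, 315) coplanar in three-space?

Yes

The plane through P, Q, R has normal n = PQ × PR = (5192, -25488, 4484) and equation n·X = 1153332.
Checking the remaining points: n·S = 1153332, n·T = 1153332, n·U = 1153332.
All equal 1153332, so all 6 points lie in one plane.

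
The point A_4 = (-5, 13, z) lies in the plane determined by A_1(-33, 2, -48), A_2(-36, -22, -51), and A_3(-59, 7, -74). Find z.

Coplanarity requires A_1A_2 · (A_1A_3 × A_1A_4) = 0.
A_1A_2 = (-3, -24, -3), A_1A_3 = (-26, 5, -26); the triple product is linear in z with coefficient -639 and constant term -12780.
Setting it to zero: z = -20.

-20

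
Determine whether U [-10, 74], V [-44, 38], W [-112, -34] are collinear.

UV = (-34, -36), UW = (-102, -108).
Twice the signed area of △UVW is (-34)(-108) − (-36)(-102) = 0.
The triangle is degenerate (zero area), so the points are collinear.

Yes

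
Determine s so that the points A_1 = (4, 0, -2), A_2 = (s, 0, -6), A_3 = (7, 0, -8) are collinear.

6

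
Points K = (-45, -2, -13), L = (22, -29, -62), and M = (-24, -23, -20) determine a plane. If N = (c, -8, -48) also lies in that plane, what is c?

Coplanarity requires KL · (KM × KN) = 0.
KL = (67, -27, -49), KM = (21, -21, -7); the triple product is linear in c with coefficient -840 and constant term -5040.
Setting it to zero: c = -6.

-6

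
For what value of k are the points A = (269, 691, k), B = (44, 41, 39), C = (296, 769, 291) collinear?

Direction BC = (252, 728, 252). From the x-coordinate of A, the parameter along the line is τ = (269 − 44)/252 = 25/28.
Then k = 39 + 25/28·(252) = 264.

264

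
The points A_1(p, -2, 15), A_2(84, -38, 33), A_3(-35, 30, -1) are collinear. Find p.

Direction A_2A_3 = (-119, 68, -34). From the y-coordinate of A_1, the parameter along the line is τ = (-2 − (-38))/68 = 9/17.
Then p = 84 + 9/17·(-119) = 21.

21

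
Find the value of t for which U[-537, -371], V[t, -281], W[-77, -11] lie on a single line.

Collinearity: (V − U) must be parallel to (W − U) = (460, 360).
Cross-multiplying the components: (t − (-537))·(360) = (90)·(460).
Solving gives t = -422.

-422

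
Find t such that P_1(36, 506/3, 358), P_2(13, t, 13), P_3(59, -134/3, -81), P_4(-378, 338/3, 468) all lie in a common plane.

-10

Coplanarity ⇔ det[P_1P_2; P_1P_3; P_1P_4] = 0.
Expanding, this is linear in t: (179216)t + (1792160) = 0.
So t = -10.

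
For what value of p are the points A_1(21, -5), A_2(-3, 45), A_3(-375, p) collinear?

The three points are collinear iff det[A_1A_2; A_1A_3] = 0.
This determinant is linear in p: (-24)p + (19680) = 0, so p = 820.

820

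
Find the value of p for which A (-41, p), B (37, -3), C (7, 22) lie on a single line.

The three points are collinear iff det[AB; AC] = 0.
This determinant is linear in p: (-30)p + (1860) = 0, so p = 62.

62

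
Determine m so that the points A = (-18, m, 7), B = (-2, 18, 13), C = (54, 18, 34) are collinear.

18

Direction BC = (56, 0, 21). From the x-coordinate of A, the parameter along the line is τ = (-18 − (-2))/56 = -2/7.
Then m = 18 + (-2/7)·(0) = 18.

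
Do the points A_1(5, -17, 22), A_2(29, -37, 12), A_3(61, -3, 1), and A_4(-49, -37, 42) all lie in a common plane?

A normal to the plane through A_1, A_2, A_3 is n = A_1A_2 × A_1A_3 = (560, -56, 1456).
The plane has equation n·P = 35784. For A_4: n·A_4 = 35784.
Equal, so A_4 lies in the plane and all four are coplanar.

Yes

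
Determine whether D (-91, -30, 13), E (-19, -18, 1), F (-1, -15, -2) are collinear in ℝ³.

DE = (72, 12, -12), DF = (90, 15, -15).
Each component of DF is 5/4 times the corresponding component of DE, so DF = 5/4·DE and the points are collinear.

Yes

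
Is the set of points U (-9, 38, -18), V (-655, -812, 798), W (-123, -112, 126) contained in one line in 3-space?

UV = (-646, -850, 816), UW = (-114, -150, 144).
UV × UW = (0, 0, 0).
The cross product vanishes, so the three points are collinear.

Yes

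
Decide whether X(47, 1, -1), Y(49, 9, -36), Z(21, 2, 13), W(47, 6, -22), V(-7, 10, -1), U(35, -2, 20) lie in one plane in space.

Yes

The plane through X, Y, Z has normal n = XY × XZ = (147, 882, 210) and equation n·P = 7581.
Checking the remaining points: n·W = 7581, n·V = 7581, n·U = 7581.
All equal 7581, so all 6 points lie in one plane.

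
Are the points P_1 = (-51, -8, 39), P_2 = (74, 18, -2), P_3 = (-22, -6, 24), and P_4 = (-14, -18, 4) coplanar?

With P_1 as base: P_1P_2 = (125, 26, -41), P_1P_3 = (29, 2, -15), P_1P_4 = (37, -10, -35).
P_1P_3 × P_1P_4 = (-220, 460, -364).
P_1P_2 · (P_1P_3 × P_1P_4) = -616.
Since -616 ≠ 0, the four points are not coplanar.

No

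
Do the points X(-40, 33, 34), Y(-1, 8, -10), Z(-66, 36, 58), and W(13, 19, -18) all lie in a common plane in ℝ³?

Yes

A normal to the plane through X, Y, Z is n = XY × XZ = (-468, 208, -533).
The plane has equation n·P = 7462. For W: n·W = 7462.
Equal, so W lies in the plane and all four are coplanar.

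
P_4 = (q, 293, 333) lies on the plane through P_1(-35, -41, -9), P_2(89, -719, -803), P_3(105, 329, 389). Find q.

Coplanarity requires P_1P_2 · (P_1P_3 × P_1P_4) = 0.
P_1P_2 = (124, -678, -794), P_1P_3 = (140, 370, 398); the triple product is linear in q with coefficient 23936 and constant term -4619648.
Setting it to zero: q = 193.

193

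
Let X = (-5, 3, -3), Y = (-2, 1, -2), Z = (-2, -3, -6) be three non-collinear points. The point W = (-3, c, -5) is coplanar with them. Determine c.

-1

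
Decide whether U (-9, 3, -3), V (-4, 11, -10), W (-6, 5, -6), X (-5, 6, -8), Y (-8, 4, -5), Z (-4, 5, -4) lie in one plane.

The plane through U, V, W has normal n = UV × UW = (-10, -6, -14) and equation n·P = 114.
Checking the remaining points: n·X = 126, n·Y = 126, n·Z = 66.
Since n·X = 126 ≠ 114, X is off the plane and the points are not all coplanar.

No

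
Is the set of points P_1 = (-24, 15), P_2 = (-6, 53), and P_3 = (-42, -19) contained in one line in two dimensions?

No

P_1P_2 = (18, 38), P_1P_3 = (-18, -34).
det[P_1P_2; P_1P_3] = (18)(-34) − (38)(-18) = 72.
The determinant is nonzero, so they are not collinear.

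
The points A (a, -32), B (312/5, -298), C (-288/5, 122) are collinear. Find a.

-68/5

The three points are collinear iff det[AB; AC] = 0.
This determinant is linear in a: (-420)a + (-5712) = 0, so a = -68/5.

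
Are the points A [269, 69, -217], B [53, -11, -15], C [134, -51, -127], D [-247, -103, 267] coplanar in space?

The four points are coplanar iff the 3×3 determinant with rows AB, AC, AD is zero.
Rows: (-216, -80, 202), (-135, -120, 90), (-516, -172, 484).
Expanding along the first row: (-216)(-42600) − (-80)(-18900) + (202)(-38700) = -127800.
Nonzero ⇒ not coplanar.

No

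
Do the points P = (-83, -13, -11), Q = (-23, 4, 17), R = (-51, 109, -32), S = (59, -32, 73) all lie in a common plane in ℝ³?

With P as base: PQ = (60, 17, 28), PR = (32, 122, -21), PS = (142, -19, 84).
PR × PS = (9849, -5670, -17932).
PQ · (PR × PS) = -7546.
Since -7546 ≠ 0, the four points are not coplanar.

No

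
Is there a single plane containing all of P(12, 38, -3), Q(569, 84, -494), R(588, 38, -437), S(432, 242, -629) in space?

No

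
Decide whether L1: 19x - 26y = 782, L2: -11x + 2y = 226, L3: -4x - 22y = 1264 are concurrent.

Lines aᵢx + bᵢy = cᵢ with pairwise distinct directions are concurrent exactly when det[aᵢ bᵢ cᵢ] = 0.
Here the determinant is 0.
It vanishes, so the lines are concurrent at (-30, -52).

Yes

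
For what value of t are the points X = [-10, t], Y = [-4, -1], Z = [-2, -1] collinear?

The three points are collinear iff det[XY; XZ] = 0.
This determinant is linear in t: (2)t + (2) = 0, so t = -1.

-1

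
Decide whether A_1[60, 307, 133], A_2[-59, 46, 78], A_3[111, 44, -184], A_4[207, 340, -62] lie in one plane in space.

Yes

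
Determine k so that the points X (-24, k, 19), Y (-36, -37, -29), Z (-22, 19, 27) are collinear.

Direction YZ = (14, 56, 56). From the x-coordinate of X, the parameter along the line is τ = (-24 − (-36))/14 = 6/7.
Then k = (-37) + 6/7·(56) = 11.

11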